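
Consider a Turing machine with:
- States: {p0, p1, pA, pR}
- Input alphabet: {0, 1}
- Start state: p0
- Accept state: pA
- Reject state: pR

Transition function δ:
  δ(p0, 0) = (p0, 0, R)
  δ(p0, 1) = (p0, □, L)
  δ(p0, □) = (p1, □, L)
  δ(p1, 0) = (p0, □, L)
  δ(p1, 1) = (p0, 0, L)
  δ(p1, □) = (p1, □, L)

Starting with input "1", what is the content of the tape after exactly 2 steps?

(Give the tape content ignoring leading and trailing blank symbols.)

Execution trace:
Initial: [p0]1
Step 1: δ(p0, 1) = (p0, □, L) → [p0]□□
Step 2: δ(p0, □) = (p1, □, L) → [p1]□□□

After 2 steps, the tape (ignoring leading/trailing blanks) is: □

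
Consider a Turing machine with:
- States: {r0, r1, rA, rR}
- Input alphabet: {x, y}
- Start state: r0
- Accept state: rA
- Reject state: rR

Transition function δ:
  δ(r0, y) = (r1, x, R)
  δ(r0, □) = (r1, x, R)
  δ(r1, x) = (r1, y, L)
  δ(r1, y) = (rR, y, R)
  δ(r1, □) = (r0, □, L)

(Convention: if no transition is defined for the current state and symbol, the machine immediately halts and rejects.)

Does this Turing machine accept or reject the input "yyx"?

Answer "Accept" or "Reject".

Execution trace:
Initial: [r0]yyx
Step 1: δ(r0, y) = (r1, x, R) → x[r1]yx
Step 2: δ(r1, y) = (rR, y, R) → xy[rR]x

The machine reaches the reject state rR and halts.

Answer: Reject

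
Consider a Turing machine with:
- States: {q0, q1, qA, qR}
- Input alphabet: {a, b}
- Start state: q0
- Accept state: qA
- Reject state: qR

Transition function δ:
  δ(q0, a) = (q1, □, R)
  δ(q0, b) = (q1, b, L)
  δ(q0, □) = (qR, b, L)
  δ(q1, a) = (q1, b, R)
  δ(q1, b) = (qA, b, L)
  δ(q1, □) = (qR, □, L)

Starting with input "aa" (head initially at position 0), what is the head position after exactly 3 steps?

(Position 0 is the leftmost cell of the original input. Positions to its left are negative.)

Execution trace (head position shown):
Step 0: [q0]aa  (head at position 0)
Step 1: move right → □[q1]a  (head at position 1)
Step 2: move right → □b[q1]□  (head at position 2)
Step 3: move left → □[qR]b□  (head at position 1)

After 3 steps, the head is at position 1.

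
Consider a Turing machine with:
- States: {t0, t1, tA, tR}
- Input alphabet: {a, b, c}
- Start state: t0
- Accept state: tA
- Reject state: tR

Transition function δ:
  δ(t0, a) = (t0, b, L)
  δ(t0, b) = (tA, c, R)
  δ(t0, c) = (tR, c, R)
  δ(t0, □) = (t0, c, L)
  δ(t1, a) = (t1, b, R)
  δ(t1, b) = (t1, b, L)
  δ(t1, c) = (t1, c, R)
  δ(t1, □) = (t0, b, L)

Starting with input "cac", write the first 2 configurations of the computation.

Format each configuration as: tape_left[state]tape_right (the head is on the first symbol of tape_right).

Transitions applied:
Step 1: δ(t0, c) = (tR, c, R)

The first 2 configurations are:
[t0]cac ⊢ c[tR]ac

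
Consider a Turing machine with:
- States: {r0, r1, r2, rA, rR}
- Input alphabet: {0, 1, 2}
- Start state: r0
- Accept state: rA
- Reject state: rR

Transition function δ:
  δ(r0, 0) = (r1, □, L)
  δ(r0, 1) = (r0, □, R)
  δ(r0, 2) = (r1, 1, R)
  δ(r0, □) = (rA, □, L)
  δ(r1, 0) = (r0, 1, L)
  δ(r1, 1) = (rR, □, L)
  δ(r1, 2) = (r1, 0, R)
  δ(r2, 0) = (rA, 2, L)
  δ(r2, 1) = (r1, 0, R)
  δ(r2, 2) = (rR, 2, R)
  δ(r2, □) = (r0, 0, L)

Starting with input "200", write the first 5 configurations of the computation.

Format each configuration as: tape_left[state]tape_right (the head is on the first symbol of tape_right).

Transitions applied:
Step 1: δ(r0, 2) = (r1, 1, R)
Step 2: δ(r1, 0) = (r0, 1, L)
Step 3: δ(r0, 1) = (r0, □, R)
Step 4: δ(r0, 1) = (r0, □, R)

The first 5 configurations are:
[r0]200 ⊢ 1[r1]00 ⊢ [r0]110 ⊢ □[r0]10 ⊢ □□[r0]0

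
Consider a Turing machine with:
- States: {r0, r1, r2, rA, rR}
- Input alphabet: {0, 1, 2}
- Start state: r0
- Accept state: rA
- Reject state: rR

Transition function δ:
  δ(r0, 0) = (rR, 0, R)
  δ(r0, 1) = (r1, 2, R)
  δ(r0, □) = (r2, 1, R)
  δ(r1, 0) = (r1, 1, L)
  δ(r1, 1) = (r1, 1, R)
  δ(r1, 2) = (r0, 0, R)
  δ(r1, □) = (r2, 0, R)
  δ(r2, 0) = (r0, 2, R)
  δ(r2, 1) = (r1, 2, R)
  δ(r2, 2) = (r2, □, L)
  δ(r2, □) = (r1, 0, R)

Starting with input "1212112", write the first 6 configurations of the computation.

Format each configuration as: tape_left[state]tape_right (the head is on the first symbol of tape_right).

Transitions applied:
Step 1: δ(r0, 1) = (r1, 2, R)
Step 2: δ(r1, 2) = (r0, 0, R)
Step 3: δ(r0, 1) = (r1, 2, R)
Step 4: δ(r1, 2) = (r0, 0, R)
Step 5: δ(r0, 1) = (r1, 2, R)

The first 6 configurations are:
[r0]1212112 ⊢ 2[r1]212112 ⊢ 20[r0]12112 ⊢ 202[r1]2112 ⊢ 2020[r0]112 ⊢ 20202[r1]12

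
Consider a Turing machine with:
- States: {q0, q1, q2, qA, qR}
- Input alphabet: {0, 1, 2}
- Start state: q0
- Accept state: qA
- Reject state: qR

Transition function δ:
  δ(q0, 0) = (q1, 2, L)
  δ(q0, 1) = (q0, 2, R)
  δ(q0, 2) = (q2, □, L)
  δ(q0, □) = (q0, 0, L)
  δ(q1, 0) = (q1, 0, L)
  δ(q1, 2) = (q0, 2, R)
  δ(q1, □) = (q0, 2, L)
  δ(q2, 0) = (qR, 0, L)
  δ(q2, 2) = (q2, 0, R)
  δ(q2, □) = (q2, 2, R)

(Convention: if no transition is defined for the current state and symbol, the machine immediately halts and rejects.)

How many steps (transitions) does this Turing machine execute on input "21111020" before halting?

Execution trace:
Initial: [q0]21111020
Step 1: δ(q0, 2) = (q2, □, L) → [q2]□□1111020
Step 2: δ(q2, □) = (q2, 2, R) → 2[q2]□1111020
Step 3: δ(q2, □) = (q2, 2, R) → 22[q2]1111020

No transition is defined for δ(q2, 1). By convention the machine halts and rejects.

The machine executed 3 steps before halting.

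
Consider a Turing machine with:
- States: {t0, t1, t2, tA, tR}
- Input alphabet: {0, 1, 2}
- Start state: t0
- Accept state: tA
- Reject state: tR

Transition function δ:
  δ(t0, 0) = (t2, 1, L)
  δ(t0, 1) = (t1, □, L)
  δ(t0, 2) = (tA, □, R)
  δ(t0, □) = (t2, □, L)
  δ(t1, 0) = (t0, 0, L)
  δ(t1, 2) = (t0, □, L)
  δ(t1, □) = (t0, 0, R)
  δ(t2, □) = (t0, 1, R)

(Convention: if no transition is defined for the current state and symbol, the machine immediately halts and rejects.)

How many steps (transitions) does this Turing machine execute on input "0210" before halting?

Execution trace:
Initial: [t0]0210
Step 1: δ(t0, 0) = (t2, 1, L) → [t2]□1210
Step 2: δ(t2, □) = (t0, 1, R) → 1[t0]1210
Step 3: δ(t0, 1) = (t1, □, L) → [t1]1□210

No transition is defined for δ(t1, 1). By convention the machine halts and rejects.

The machine executed 3 steps before halting.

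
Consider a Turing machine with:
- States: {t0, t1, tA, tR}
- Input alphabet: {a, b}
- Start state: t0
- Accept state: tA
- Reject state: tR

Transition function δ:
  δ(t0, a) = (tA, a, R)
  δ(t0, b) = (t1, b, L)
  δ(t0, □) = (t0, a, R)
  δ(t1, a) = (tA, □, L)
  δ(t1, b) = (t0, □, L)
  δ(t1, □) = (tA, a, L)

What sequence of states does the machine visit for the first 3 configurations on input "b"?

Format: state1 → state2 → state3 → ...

Execution trace:
Initial: [t0]b
Step 1: δ(t0, b) = (t1, b, L) → [t1]□b
Step 2: δ(t1, □) = (tA, a, L) → [tA]□ab

The machine reaches the accept state tA and halts.

State sequence: t0 → t1 → tA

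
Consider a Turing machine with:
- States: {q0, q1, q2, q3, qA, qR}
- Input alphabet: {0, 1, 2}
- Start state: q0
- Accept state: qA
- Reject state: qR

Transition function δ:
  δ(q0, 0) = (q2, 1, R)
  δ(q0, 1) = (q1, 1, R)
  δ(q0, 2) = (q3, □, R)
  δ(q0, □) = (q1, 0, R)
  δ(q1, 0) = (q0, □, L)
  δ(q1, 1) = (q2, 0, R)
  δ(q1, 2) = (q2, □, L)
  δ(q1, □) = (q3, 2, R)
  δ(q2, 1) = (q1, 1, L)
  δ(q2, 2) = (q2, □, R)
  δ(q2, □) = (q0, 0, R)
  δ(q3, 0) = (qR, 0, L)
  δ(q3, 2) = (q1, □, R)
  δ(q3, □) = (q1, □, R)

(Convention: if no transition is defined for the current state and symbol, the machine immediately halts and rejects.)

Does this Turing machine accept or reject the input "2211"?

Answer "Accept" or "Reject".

Execution trace:
Initial: [q0]2211
Step 1: δ(q0, 2) = (q3, □, R) → □[q3]211
Step 2: δ(q3, 2) = (q1, □, R) → □□[q1]11
Step 3: δ(q1, 1) = (q2, 0, R) → □□0[q2]1
Step 4: δ(q2, 1) = (q1, 1, L) → □□[q1]01
Step 5: δ(q1, 0) = (q0, □, L) → □[q0]□□1
Step 6: δ(q0, □) = (q1, 0, R) → □0[q1]□1
Step 7: δ(q1, □) = (q3, 2, R) → □02[q3]1

No transition is defined for δ(q3, 1). By convention the machine halts and rejects.

Answer: Reject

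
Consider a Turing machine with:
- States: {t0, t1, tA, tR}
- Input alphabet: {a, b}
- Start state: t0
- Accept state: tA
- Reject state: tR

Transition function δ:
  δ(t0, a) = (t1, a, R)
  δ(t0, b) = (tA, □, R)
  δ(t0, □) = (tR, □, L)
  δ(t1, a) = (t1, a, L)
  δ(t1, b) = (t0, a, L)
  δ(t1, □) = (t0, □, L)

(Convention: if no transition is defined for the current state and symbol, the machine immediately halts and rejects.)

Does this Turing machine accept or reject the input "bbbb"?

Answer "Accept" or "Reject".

Execution trace:
Initial: [t0]bbbb
Step 1: δ(t0, b) = (tA, □, R) → □[tA]bbb

The machine reaches the accept state tA and halts.

Answer: Accept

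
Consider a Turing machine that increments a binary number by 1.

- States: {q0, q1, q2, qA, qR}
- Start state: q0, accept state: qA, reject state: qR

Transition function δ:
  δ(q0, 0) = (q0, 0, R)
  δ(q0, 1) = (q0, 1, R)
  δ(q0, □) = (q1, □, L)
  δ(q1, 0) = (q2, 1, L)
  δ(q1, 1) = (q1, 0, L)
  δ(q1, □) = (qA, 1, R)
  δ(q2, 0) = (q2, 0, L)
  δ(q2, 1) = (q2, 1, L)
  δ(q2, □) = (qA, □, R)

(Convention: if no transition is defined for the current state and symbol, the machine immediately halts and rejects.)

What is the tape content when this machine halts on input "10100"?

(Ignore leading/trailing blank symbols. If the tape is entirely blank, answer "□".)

Execution trace:
Initial: [q0]10100
Step 1: δ(q0, 1) = (q0, 1, R) → 1[q0]0100
Step 2: δ(q0, 0) = (q0, 0, R) → 10[q0]100
Step 3: δ(q0, 1) = (q0, 1, R) → 101[q0]00
Step 4: δ(q0, 0) = (q0, 0, R) → 1010[q0]0
Step 5: δ(q0, 0) = (q0, 0, R) → 10100[q0]□
Step 6: δ(q0, □) = (q1, □, L) → 1010[q1]0□
Step 7: δ(q1, 0) = (q2, 1, L) → 101[q2]01□
Step 8: δ(q2, 0) = (q2, 0, L) → 10[q2]101□
Step 9: δ(q2, 1) = (q2, 1, L) → 1[q2]0101□
Step 10: δ(q2, 0) = (q2, 0, L) → [q2]10101□
Step 11: δ(q2, 1) = (q2, 1, L) → [q2]□10101□
Step 12: δ(q2, □) = (qA, □, R) → □[qA]10101□

The machine reaches the accept state qA and halts.

Final tape (ignoring leading/trailing blanks): 10101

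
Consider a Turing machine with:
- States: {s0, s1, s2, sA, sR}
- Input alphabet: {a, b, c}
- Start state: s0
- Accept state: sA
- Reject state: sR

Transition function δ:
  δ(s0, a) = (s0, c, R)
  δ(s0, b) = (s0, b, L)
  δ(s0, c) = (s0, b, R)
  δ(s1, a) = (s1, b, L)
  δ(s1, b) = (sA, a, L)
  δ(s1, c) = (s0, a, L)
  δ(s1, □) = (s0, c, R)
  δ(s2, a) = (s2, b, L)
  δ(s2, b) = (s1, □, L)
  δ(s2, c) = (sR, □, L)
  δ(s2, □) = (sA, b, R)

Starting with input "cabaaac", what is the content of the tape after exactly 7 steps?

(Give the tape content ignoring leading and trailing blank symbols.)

Execution trace:
Initial: [s0]cabaaac
Step 1: δ(s0, c) = (s0, b, R) → b[s0]abaaac
Step 2: δ(s0, a) = (s0, c, R) → bc[s0]baaac
Step 3: δ(s0, b) = (s0, b, L) → b[s0]cbaaac
Step 4: δ(s0, c) = (s0, b, R) → bb[s0]baaac
Step 5: δ(s0, b) = (s0, b, L) → b[s0]bbaaac
Step 6: δ(s0, b) = (s0, b, L) → [s0]bbbaaac
Step 7: δ(s0, b) = (s0, b, L) → [s0]□bbbaaac

No transition is defined for δ(s0, □). By convention the machine halts and rejects.

After 7 steps, the tape (ignoring leading/trailing blanks) is: bbbaaac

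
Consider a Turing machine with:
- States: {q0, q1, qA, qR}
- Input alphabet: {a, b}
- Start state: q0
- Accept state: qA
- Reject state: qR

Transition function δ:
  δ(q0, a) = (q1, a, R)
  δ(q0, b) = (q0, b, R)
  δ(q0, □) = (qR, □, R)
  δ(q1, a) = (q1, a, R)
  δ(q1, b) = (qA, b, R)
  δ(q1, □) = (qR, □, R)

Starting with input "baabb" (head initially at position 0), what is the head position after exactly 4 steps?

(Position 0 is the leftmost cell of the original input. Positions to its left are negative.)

Execution trace (head position shown):
Step 0: [q0]baabb  (head at position 0)
Step 1: move right → b[q0]aabb  (head at position 1)
Step 2: move right → ba[q1]abb  (head at position 2)
Step 3: move right → baa[q1]bb  (head at position 3)
Step 4: move right → baab[qA]b  (head at position 4)

After 4 steps, the head is at position 4.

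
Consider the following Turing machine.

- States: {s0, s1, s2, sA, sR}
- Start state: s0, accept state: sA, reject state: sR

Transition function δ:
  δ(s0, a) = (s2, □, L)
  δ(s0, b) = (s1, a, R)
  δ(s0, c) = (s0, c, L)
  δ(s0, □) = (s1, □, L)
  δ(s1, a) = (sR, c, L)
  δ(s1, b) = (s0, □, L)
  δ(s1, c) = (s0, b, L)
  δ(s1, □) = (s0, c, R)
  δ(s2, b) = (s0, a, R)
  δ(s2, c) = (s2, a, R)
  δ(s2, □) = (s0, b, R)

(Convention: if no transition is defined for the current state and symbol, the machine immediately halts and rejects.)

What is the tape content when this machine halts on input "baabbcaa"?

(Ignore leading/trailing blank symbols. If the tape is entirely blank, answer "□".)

Execution trace:
Initial: [s0]baabbcaa
Step 1: δ(s0, b) = (s1, a, R) → a[s1]aabbcaa
Step 2: δ(s1, a) = (sR, c, L) → [sR]acabbcaa

The machine reaches the reject state sR and halts.

Final tape (ignoring leading/trailing blanks): acabbcaa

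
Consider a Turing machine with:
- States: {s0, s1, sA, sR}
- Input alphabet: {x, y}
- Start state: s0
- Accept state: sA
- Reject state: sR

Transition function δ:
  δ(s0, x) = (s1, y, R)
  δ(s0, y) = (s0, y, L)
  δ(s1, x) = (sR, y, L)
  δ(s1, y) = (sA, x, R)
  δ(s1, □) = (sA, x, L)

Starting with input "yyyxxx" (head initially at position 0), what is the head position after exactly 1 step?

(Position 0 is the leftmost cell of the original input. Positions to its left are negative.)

Execution trace (head position shown):
Step 0: [s0]yyyxxx  (head at position 0)
Step 1: move left → [s0]□yyyxxx  (head at position -1)

After 1 step, the head is at position -1.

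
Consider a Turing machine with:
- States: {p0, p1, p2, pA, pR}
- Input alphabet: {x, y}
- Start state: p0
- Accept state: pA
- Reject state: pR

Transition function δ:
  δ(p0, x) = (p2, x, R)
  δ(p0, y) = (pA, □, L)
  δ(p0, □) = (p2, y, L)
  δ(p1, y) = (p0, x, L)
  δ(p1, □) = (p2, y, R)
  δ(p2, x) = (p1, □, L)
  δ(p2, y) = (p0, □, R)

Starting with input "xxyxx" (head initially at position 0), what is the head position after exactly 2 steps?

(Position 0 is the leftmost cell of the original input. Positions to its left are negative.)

Execution trace (head position shown):
Step 0: [p0]xxyxx  (head at position 0)
Step 1: move right → x[p2]xyxx  (head at position 1)
Step 2: move left → [p1]x□yxx  (head at position 0)

After 2 steps, the head is at position 0.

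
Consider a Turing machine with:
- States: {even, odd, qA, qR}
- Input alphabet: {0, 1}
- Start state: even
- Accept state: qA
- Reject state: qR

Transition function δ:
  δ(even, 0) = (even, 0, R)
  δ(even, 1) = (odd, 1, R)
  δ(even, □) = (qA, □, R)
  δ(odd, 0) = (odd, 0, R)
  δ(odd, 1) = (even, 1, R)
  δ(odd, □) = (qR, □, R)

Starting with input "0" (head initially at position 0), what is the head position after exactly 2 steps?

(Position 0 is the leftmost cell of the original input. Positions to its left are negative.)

Execution trace (head position shown):
Step 0: [even]0  (head at position 0)
Step 1: move right → 0[even]□  (head at position 1)
Step 2: move right → 0□[qA]□  (head at position 2)

After 2 steps, the head is at position 2.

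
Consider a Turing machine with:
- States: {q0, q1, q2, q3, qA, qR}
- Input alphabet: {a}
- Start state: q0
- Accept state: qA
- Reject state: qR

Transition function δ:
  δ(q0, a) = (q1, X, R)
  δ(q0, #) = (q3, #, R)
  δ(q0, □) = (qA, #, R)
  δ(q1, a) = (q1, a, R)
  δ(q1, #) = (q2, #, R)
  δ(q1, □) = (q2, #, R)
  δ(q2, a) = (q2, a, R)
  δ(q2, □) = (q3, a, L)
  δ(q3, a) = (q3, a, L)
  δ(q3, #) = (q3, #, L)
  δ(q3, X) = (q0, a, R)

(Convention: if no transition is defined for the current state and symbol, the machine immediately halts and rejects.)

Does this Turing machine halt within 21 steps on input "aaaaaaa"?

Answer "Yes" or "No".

Execution trace:
Initial: [q0]aaaaaaa
Step 1: δ(q0, a) = (q1, X, R) → X[q1]aaaaaa
Step 2: δ(q1, a) = (q1, a, R) → Xa[q1]aaaaa
Step 3: δ(q1, a) = (q1, a, R) → Xaa[q1]aaaa
Step 4: δ(q1, a) = (q1, a, R) → Xaaa[q1]aaa
Step 5: δ(q1, a) = (q1, a, R) → Xaaaa[q1]aa
Step 6: δ(q1, a) = (q1, a, R) → Xaaaaa[q1]a
Step 7: δ(q1, a) = (q1, a, R) → Xaaaaaa[q1]□
Step 8: δ(q1, □) = (q2, #, R) → Xaaaaaa#[q2]□
Step 9: δ(q2, □) = (q3, a, L) → Xaaaaaa[q3]#a
Step 10: δ(q3, #) = (q3, #, L) → Xaaaaa[q3]a#a
Step 11: δ(q3, a) = (q3, a, L) → Xaaaa[q3]aa#a
Step 12: δ(q3, a) = (q3, a, L) → Xaaa[q3]aaa#a
Step 13: δ(q3, a) = (q3, a, L) → Xaa[q3]aaaa#a
Step 14: δ(q3, a) = (q3, a, L) → Xa[q3]aaaaa#a
Step 15: δ(q3, a) = (q3, a, L) → X[q3]aaaaaa#a
Step 16: δ(q3, a) = (q3, a, L) → [q3]Xaaaaaa#a
Step 17: δ(q3, X) = (q0, a, R) → a[q0]aaaaaa#a
Step 18: δ(q0, a) = (q1, X, R) → aX[q1]aaaaa#a
Step 19: δ(q1, a) = (q1, a, R) → aXa[q1]aaaa#a
Step 20: δ(q1, a) = (q1, a, R) → aXaa[q1]aaa#a
Step 21: δ(q1, a) = (q1, a, R) → aXaaa[q1]aa#a

The machine has not reached a halting state after 21 steps.
The machine did not halt within the 21-step bound.

Answer: No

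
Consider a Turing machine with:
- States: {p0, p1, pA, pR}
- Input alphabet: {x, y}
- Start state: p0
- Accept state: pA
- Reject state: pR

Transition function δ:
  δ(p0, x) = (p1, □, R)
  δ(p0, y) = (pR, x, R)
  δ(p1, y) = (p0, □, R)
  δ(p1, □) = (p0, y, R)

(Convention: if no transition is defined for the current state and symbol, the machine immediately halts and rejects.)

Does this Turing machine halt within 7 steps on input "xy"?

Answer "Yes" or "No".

Execution trace:
Initial: [p0]xy
Step 1: δ(p0, x) = (p1, □, R) → □[p1]y
Step 2: δ(p1, y) = (p0, □, R) → □□[p0]□

No transition is defined for δ(p0, □). By convention the machine halts and rejects.
The machine halted after 2 steps (within the 7-step bound).

Answer: Yes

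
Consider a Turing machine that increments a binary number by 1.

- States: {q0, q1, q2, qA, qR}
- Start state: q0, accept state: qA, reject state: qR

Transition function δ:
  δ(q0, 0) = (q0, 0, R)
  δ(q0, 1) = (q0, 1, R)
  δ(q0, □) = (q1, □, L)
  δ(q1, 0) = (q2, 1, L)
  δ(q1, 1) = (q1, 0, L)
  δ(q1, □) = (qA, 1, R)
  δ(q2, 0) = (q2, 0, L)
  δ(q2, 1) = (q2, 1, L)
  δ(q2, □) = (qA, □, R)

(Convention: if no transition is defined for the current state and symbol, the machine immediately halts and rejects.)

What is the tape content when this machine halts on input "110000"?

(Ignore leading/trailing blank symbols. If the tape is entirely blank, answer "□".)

Execution trace:
Initial: [q0]110000
Step 1: δ(q0, 1) = (q0, 1, R) → 1[q0]10000
Step 2: δ(q0, 1) = (q0, 1, R) → 11[q0]0000
Step 3: δ(q0, 0) = (q0, 0, R) → 110[q0]000
Step 4: δ(q0, 0) = (q0, 0, R) → 1100[q0]00
Step 5: δ(q0, 0) = (q0, 0, R) → 11000[q0]0
Step 6: δ(q0, 0) = (q0, 0, R) → 110000[q0]□
Step 7: δ(q0, □) = (q1, □, L) → 11000[q1]0□
Step 8: δ(q1, 0) = (q2, 1, L) → 1100[q2]01□
Step 9: δ(q2, 0) = (q2, 0, L) → 110[q2]001□
Step 10: δ(q2, 0) = (q2, 0, L) → 11[q2]0001□
Step 11: δ(q2, 0) = (q2, 0, L) → 1[q2]10001□
Step 12: δ(q2, 1) = (q2, 1, L) → [q2]110001□
Step 13: δ(q2, 1) = (q2, 1, L) → [q2]□110001□
Step 14: δ(q2, □) = (qA, □, R) → □[qA]110001□

The machine reaches the accept state qA and halts.

Final tape (ignoring leading/trailing blanks): 110001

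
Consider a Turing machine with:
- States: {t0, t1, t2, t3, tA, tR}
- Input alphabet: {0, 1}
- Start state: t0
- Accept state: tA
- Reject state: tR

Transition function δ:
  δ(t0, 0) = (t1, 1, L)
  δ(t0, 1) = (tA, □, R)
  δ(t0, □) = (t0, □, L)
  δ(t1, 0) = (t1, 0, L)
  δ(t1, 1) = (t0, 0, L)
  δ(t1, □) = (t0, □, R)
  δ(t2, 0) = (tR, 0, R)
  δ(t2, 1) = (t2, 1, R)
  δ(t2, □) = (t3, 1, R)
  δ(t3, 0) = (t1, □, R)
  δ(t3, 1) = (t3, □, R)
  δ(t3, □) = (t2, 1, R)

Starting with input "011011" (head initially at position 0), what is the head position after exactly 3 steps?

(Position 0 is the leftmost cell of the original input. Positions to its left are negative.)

Execution trace (head position shown):
Step 0: [t0]011011  (head at position 0)
Step 1: move left → [t1]□111011  (head at position -1)
Step 2: move right → □[t0]111011  (head at position 0)
Step 3: move right → □□[tA]11011  (head at position 1)

After 3 steps, the head is at position 1.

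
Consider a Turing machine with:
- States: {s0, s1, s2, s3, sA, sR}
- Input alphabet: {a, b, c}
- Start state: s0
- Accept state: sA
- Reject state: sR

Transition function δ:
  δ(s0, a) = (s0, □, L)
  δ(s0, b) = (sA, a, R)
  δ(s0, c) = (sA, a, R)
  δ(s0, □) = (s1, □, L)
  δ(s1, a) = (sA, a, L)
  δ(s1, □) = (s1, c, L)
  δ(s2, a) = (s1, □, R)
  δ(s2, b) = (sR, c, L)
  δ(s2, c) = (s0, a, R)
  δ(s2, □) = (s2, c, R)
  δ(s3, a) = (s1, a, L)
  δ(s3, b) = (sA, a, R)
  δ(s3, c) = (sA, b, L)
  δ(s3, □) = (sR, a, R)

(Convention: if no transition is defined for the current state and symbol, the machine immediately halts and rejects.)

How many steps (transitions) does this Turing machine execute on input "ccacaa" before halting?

Execution trace:
Initial: [s0]ccacaa
Step 1: δ(s0, c) = (sA, a, R) → a[sA]cacaa

The machine reaches the accept state sA and halts.

The machine executed 1 step before halting.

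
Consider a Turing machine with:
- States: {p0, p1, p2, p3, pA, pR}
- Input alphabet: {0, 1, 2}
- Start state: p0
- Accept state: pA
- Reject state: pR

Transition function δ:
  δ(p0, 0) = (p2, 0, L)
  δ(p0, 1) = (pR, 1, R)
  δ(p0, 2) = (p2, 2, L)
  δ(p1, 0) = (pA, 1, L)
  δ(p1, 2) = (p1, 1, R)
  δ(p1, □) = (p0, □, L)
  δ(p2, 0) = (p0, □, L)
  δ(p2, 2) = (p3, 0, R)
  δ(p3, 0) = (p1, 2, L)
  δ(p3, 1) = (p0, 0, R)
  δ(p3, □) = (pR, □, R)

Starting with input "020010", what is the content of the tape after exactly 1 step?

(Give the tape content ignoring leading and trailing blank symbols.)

Execution trace:
Initial: [p0]020010
Step 1: δ(p0, 0) = (p2, 0, L) → [p2]□020010

No transition is defined for δ(p2, □). By convention the machine halts and rejects.

After 1 step, the tape (ignoring leading/trailing blanks) is: 020010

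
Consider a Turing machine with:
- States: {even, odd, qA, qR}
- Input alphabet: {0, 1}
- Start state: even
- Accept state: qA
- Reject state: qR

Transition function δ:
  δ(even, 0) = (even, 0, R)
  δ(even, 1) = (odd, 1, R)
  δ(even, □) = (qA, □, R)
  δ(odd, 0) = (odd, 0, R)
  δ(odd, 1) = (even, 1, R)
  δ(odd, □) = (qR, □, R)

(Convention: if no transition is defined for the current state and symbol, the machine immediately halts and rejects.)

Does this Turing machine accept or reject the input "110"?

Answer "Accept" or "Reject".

Execution trace:
Initial: [even]110
Step 1: δ(even, 1) = (odd, 1, R) → 1[odd]10
Step 2: δ(odd, 1) = (even, 1, R) → 11[even]0
Step 3: δ(even, 0) = (even, 0, R) → 110[even]□
Step 4: δ(even, □) = (qA, □, R) → 110□[qA]□

The machine reaches the accept state qA and halts.

Answer: Accept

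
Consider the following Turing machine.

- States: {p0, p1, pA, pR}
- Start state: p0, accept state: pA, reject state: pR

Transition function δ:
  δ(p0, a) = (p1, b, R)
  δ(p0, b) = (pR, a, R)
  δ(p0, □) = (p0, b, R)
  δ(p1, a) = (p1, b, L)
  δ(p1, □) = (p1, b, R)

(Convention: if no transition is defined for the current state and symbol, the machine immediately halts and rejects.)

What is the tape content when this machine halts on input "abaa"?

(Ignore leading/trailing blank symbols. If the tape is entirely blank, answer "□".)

Execution trace:
Initial: [p0]abaa
Step 1: δ(p0, a) = (p1, b, R) → b[p1]baa

No transition is defined for δ(p1, b). By convention the machine halts and rejects.

Final tape (ignoring leading/trailing blanks): bbaa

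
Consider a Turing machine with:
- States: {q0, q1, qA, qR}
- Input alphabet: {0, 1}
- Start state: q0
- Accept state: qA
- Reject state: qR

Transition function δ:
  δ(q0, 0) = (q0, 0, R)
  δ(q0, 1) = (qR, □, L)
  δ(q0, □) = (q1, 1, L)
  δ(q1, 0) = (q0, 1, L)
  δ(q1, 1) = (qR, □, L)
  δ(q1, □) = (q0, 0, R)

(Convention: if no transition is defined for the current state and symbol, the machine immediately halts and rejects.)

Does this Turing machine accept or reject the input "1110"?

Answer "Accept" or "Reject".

Execution trace:
Initial: [q0]1110
Step 1: δ(q0, 1) = (qR, □, L) → [qR]□□110

The machine reaches the reject state qR and halts.

Answer: Reject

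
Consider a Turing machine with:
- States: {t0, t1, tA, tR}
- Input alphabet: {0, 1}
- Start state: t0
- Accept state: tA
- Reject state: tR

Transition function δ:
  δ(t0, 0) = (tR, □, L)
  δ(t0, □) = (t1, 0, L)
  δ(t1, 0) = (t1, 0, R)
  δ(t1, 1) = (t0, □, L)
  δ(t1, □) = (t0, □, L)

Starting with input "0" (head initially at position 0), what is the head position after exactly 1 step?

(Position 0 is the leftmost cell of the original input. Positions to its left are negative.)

Execution trace (head position shown):
Step 0: [t0]0  (head at position 0)
Step 1: move left → [tR]□□  (head at position -1)

After 1 step, the head is at position -1.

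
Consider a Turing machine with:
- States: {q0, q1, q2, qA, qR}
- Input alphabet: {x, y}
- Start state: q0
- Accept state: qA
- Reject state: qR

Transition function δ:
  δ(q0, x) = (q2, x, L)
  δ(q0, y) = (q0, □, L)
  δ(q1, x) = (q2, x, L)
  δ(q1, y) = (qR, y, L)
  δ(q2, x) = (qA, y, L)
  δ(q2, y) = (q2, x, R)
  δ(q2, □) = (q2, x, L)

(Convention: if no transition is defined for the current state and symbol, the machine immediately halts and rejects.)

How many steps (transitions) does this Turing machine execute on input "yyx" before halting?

Execution trace:
Initial: [q0]yyx
Step 1: δ(q0, y) = (q0, □, L) → [q0]□□yx

No transition is defined for δ(q0, □). By convention the machine halts and rejects.

The machine executed 1 step before halting.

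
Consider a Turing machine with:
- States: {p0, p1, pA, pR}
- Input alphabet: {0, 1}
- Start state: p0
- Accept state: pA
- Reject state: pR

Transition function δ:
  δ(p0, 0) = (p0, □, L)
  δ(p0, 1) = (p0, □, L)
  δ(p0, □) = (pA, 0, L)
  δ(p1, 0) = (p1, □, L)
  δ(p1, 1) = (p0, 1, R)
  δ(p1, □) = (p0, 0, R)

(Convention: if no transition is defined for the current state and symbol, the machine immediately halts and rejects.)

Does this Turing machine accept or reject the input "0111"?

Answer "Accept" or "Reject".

Execution trace:
Initial: [p0]0111
Step 1: δ(p0, 0) = (p0, □, L) → [p0]□□111
Step 2: δ(p0, □) = (pA, 0, L) → [pA]□0□111

The machine reaches the accept state pA and halts.

Answer: Accept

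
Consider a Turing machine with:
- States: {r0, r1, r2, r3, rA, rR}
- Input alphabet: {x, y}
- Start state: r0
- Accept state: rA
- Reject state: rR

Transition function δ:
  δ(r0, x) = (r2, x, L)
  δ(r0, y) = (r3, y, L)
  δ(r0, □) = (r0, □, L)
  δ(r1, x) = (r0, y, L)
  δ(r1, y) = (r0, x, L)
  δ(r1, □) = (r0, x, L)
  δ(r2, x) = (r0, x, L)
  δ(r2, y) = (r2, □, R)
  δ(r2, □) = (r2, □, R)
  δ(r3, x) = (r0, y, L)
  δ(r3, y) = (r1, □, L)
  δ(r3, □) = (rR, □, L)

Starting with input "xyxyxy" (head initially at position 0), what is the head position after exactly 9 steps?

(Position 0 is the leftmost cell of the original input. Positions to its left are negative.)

Execution trace (head position shown):
Step 0: [r0]xyxyxy  (head at position 0)
Step 1: move left → [r2]□xyxyxy  (head at position -1)
Step 2: move right → □[r2]xyxyxy  (head at position 0)
Step 3: move left → [r0]□xyxyxy  (head at position -1)
Step 4: move left → [r0]□□xyxyxy  (head at position -2)
Step 5: move left → [r0]□□□xyxyxy  (head at position -3)
Step 6: move left → [r0]□□□□xyxyxy  (head at position -4)
Step 7: move left → [r0]□□□□□xyxyxy  (head at position -5)
Step 8: move left → [r0]□□□□□□xyxyxy  (head at position -6)
Step 9: move left → [r0]□□□□□□□xyxyxy  (head at position -7)

After 9 steps, the head is at position -7.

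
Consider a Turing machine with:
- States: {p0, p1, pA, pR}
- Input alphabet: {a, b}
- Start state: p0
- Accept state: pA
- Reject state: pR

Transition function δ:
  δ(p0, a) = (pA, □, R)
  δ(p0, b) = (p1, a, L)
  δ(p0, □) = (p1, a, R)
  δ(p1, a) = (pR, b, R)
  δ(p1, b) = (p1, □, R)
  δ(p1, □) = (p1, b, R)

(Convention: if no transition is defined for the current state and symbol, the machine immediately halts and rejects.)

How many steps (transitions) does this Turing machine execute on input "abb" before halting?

Execution trace:
Initial: [p0]abb
Step 1: δ(p0, a) = (pA, □, R) → □[pA]bb

The machine reaches the accept state pA and halts.

The machine executed 1 step before halting.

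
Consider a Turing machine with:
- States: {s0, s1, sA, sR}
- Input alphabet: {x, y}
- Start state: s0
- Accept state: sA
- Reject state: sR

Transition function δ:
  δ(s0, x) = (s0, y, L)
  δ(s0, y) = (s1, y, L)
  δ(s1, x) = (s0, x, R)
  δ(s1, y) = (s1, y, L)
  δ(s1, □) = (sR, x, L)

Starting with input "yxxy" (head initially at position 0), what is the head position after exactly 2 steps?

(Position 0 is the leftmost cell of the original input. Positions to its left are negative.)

Execution trace (head position shown):
Step 0: [s0]yxxy  (head at position 0)
Step 1: move left → [s1]□yxxy  (head at position -1)
Step 2: move left → [sR]□xyxxy  (head at position -2)

After 2 steps, the head is at position -2.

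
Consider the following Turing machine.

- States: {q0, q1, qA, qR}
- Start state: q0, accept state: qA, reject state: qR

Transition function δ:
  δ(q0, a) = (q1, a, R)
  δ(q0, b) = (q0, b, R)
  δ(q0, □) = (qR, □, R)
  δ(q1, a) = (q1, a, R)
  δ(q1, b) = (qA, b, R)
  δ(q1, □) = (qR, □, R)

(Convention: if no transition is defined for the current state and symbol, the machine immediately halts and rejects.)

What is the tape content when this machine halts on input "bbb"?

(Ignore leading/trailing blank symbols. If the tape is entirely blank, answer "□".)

Execution trace:
Initial: [q0]bbb
Step 1: δ(q0, b) = (q0, b, R) → b[q0]bb
Step 2: δ(q0, b) = (q0, b, R) → bb[q0]b
Step 3: δ(q0, b) = (q0, b, R) → bbb[q0]□
Step 4: δ(q0, □) = (qR, □, R) → bbb□[qR]□

The machine reaches the reject state qR and halts.

Final tape (ignoring leading/trailing blanks): bbb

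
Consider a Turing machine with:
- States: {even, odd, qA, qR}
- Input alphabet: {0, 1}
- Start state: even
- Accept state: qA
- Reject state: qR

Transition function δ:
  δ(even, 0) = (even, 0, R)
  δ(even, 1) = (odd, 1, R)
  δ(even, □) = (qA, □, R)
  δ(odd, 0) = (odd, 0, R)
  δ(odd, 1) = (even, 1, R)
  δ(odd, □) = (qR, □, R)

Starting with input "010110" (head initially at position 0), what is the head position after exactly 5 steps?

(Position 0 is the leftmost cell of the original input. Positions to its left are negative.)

Execution trace (head position shown):
Step 0: [even]010110  (head at position 0)
Step 1: move right → 0[even]10110  (head at position 1)
Step 2: move right → 01[odd]0110  (head at position 2)
Step 3: move right → 010[odd]110  (head at position 3)
Step 4: move right → 0101[even]10  (head at position 4)
Step 5: move right → 01011[odd]0  (head at position 5)

After 5 steps, the head is at position 5.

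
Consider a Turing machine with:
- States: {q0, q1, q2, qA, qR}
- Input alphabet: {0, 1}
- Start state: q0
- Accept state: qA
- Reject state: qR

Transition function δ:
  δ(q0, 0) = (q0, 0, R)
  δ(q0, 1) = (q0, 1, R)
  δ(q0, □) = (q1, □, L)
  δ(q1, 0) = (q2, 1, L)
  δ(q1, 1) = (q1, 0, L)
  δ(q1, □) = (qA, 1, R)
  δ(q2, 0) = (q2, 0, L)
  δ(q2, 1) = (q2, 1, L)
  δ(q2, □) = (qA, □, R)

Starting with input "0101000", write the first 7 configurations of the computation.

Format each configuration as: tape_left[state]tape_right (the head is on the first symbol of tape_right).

Transitions applied:
Step 1: δ(q0, 0) = (q0, 0, R)
Step 2: δ(q0, 1) = (q0, 1, R)
Step 3: δ(q0, 0) = (q0, 0, R)
Step 4: δ(q0, 1) = (q0, 1, R)
Step 5: δ(q0, 0) = (q0, 0, R)
Step 6: δ(q0, 0) = (q0, 0, R)

The first 7 configurations are:
[q0]0101000 ⊢ 0[q0]101000 ⊢ 01[q0]01000 ⊢ 010[q0]1000 ⊢ 0101[q0]000 ⊢ 01010[q0]00 ⊢ 010100[q0]0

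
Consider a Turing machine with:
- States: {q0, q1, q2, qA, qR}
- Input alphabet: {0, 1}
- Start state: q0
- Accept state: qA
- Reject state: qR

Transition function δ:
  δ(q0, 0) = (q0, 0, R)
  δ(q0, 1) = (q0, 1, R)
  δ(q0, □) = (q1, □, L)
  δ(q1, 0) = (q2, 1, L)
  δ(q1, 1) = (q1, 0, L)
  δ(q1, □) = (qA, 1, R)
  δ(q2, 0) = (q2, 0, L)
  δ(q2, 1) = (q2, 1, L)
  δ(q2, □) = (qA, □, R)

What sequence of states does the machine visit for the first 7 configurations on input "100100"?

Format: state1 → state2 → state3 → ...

Execution trace:
Initial: [q0]100100
Step 1: δ(q0, 1) = (q0, 1, R) → 1[q0]00100
Step 2: δ(q0, 0) = (q0, 0, R) → 10[q0]0100
Step 3: δ(q0, 0) = (q0, 0, R) → 100[q0]100
Step 4: δ(q0, 1) = (q0, 1, R) → 1001[q0]00
Step 5: δ(q0, 0) = (q0, 0, R) → 10010[q0]0
Step 6: δ(q0, 0) = (q0, 0, R) → 100100[q0]□

State sequence: q0 → q0 → q0 → q0 → q0 → q0 → q0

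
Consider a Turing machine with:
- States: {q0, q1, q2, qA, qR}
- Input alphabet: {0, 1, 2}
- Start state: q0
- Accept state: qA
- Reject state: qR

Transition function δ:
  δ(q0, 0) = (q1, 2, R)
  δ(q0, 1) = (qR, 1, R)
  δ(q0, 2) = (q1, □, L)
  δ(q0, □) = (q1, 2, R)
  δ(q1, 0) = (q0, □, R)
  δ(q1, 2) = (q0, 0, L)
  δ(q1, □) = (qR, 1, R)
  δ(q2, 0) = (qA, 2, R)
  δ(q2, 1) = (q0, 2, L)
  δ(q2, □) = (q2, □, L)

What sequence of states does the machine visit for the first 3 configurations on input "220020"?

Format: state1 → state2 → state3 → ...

Execution trace:
Initial: [q0]220020
Step 1: δ(q0, 2) = (q1, □, L) → [q1]□□20020
Step 2: δ(q1, □) = (qR, 1, R) → 1[qR]□20020

The machine reaches the reject state qR and halts.

State sequence: q0 → q1 → qR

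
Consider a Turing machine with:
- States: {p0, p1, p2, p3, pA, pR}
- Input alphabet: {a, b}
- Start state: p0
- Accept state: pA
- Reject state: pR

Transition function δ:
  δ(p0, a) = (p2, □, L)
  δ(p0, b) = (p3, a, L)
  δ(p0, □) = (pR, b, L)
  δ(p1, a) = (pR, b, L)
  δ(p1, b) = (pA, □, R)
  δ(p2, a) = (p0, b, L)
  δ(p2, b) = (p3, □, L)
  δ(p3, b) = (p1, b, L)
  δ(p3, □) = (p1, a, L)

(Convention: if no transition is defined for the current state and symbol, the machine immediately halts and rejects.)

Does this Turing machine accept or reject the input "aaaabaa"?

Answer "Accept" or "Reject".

Execution trace:
Initial: [p0]aaaabaa
Step 1: δ(p0, a) = (p2, □, L) → [p2]□□aaabaa

No transition is defined for δ(p2, □). By convention the machine halts and rejects.

Answer: Reject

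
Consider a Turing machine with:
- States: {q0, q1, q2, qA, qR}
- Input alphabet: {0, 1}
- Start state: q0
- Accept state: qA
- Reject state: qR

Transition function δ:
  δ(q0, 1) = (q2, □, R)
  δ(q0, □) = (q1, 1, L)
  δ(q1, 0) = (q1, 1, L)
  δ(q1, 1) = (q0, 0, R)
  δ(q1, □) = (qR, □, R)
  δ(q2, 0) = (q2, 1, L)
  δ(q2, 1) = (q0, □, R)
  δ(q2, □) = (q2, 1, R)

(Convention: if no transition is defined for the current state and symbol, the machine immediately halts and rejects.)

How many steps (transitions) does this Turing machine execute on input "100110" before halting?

Execution trace:
Initial: [q0]100110
Step 1: δ(q0, 1) = (q2, □, R) → □[q2]00110
Step 2: δ(q2, 0) = (q2, 1, L) → [q2]□10110
Step 3: δ(q2, □) = (q2, 1, R) → 1[q2]10110
Step 4: δ(q2, 1) = (q0, □, R) → 1□[q0]0110

No transition is defined for δ(q0, 0). By convention the machine halts and rejects.

The machine executed 4 steps before halting.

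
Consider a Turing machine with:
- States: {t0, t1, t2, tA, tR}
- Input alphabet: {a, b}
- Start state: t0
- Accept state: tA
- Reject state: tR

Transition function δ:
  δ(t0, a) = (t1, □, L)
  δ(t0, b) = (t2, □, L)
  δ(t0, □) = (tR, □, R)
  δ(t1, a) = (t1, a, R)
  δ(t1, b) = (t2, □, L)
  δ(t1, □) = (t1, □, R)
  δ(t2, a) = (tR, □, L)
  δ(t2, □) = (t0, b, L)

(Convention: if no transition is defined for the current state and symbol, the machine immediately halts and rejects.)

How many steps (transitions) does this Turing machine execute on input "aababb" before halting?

Execution trace:
Initial: [t0]aababb
Step 1: δ(t0, a) = (t1, □, L) → [t1]□□ababb
Step 2: δ(t1, □) = (t1, □, R) → □[t1]□ababb
Step 3: δ(t1, □) = (t1, □, R) → □□[t1]ababb
Step 4: δ(t1, a) = (t1, a, R) → □□a[t1]babb
Step 5: δ(t1, b) = (t2, □, L) → □□[t2]a□abb
Step 6: δ(t2, a) = (tR, □, L) → □[tR]□□□abb

The machine reaches the reject state tR and halts.

The machine executed 6 steps before halting.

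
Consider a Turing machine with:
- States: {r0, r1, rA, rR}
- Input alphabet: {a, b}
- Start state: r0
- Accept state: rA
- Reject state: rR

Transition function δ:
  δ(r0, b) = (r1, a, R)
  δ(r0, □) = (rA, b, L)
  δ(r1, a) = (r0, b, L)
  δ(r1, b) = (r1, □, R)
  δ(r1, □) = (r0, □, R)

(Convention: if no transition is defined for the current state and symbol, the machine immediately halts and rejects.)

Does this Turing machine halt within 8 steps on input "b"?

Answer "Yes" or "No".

Execution trace:
Initial: [r0]b
Step 1: δ(r0, b) = (r1, a, R) → a[r1]□
Step 2: δ(r1, □) = (r0, □, R) → a□[r0]□
Step 3: δ(r0, □) = (rA, b, L) → a[rA]□b

The machine reaches the accept state rA and halts.
The machine halted after 3 steps (within the 8-step bound).

Answer: Yes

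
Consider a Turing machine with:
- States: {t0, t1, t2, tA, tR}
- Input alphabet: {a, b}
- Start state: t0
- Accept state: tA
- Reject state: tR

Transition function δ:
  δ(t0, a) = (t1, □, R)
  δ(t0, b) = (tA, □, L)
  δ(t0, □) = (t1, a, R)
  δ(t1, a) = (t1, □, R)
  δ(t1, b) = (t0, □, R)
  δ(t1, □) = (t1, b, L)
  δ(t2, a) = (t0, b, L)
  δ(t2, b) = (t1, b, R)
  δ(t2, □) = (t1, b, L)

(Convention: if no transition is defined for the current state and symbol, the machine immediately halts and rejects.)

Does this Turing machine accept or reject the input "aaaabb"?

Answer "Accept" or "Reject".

Execution trace:
Initial: [t0]aaaabb
Step 1: δ(t0, a) = (t1, □, R) → □[t1]aaabb
Step 2: δ(t1, a) = (t1, □, R) → □□[t1]aabb
Step 3: δ(t1, a) = (t1, □, R) → □□□[t1]abb
Step 4: δ(t1, a) = (t1, □, R) → □□□□[t1]bb
Step 5: δ(t1, b) = (t0, □, R) → □□□□□[t0]b
Step 6: δ(t0, b) = (tA, □, L) → □□□□[tA]□□

The machine reaches the accept state tA and halts.

Answer: Accept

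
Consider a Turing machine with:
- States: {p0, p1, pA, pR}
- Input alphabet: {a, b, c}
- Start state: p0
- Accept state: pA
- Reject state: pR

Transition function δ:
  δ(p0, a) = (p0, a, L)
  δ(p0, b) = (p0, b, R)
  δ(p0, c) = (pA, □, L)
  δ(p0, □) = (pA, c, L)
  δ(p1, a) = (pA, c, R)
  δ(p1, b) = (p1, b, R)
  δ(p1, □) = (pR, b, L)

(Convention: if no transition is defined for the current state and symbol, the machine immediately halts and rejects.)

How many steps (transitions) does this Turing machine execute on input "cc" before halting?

Execution trace:
Initial: [p0]cc
Step 1: δ(p0, c) = (pA, □, L) → [pA]□□c

The machine reaches the accept state pA and halts.

The machine executed 1 step before halting.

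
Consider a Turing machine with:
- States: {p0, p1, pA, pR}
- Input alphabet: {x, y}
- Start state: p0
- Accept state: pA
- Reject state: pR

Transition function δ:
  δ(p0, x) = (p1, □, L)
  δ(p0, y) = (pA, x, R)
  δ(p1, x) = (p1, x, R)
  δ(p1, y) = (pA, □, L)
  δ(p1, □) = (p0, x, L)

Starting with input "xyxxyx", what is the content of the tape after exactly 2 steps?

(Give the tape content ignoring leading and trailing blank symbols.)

Execution trace:
Initial: [p0]xyxxyx
Step 1: δ(p0, x) = (p1, □, L) → [p1]□□yxxyx
Step 2: δ(p1, □) = (p0, x, L) → [p0]□x□yxxyx

No transition is defined for δ(p0, □). By convention the machine halts and rejects.

After 2 steps, the tape (ignoring leading/trailing blanks) is: x□yxxyx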